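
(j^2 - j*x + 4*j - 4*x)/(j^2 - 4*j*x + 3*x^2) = (-j - 4)/(-j + 3*x)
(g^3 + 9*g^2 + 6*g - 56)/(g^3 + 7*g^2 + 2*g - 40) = (g + 7)/(g + 5)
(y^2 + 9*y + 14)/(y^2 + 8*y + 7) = (y + 2)/(y + 1)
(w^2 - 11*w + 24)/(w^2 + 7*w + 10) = (w^2 - 11*w + 24)/(w^2 + 7*w + 10)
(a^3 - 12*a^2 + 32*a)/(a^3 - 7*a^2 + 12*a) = (a - 8)/(a - 3)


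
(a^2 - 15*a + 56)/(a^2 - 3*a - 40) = (a - 7)/(a + 5)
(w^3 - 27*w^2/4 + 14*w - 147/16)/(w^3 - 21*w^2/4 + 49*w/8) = (w - 3/2)/w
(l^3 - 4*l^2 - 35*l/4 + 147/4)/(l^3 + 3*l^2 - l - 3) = (l^2 - 7*l + 49/4)/(l^2 - 1)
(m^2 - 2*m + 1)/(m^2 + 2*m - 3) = (m - 1)/(m + 3)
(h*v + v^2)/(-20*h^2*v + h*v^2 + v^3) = (h + v)/(-20*h^2 + h*v + v^2)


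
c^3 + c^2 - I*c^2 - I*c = c*(c + 1)*(c - I)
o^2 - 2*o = o*(o - 2)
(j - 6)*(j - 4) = j^2 - 10*j + 24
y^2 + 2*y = y*(y + 2)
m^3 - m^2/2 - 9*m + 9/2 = (m - 3)*(m - 1/2)*(m + 3)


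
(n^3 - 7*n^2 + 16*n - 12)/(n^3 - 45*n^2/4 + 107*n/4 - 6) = 4*(n^2 - 4*n + 4)/(4*n^2 - 33*n + 8)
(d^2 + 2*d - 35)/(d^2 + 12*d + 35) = (d - 5)/(d + 5)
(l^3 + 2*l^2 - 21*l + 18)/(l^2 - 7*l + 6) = (l^2 + 3*l - 18)/(l - 6)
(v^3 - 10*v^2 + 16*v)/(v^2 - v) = (v^2 - 10*v + 16)/(v - 1)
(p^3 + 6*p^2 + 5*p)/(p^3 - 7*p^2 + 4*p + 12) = p*(p + 5)/(p^2 - 8*p + 12)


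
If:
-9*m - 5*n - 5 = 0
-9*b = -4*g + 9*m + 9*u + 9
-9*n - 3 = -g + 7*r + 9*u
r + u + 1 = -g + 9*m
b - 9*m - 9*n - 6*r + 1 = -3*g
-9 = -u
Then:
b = -7115/298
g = -15235/298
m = -23725/2682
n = 4447/298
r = -5735/149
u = 9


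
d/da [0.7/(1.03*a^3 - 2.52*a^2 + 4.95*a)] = (-2.163*a^2 + 3.528*a - 3.465)/(a^2*(1.03*a^2 - 2.52*a + 4.95)^2)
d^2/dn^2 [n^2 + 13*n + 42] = 2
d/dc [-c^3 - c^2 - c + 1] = -3*c^2 - 2*c - 1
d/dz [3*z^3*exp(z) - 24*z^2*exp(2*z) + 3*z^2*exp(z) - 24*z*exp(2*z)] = 3*(z^3 - 16*z^2*exp(z) + 4*z^2 - 32*z*exp(z) + 2*z - 8*exp(z))*exp(z)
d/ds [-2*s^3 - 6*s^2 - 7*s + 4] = -6*s^2 - 12*s - 7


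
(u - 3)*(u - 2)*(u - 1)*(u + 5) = u^4 - u^3 - 19*u^2 + 49*u - 30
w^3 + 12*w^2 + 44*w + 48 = (w + 2)*(w + 4)*(w + 6)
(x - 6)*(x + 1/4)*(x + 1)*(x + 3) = x^4 - 7*x^3/4 - 43*x^2/2 - 93*x/4 - 9/2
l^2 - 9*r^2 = (l - 3*r)*(l + 3*r)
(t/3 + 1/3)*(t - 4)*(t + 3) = t^3/3 - 13*t/3 - 4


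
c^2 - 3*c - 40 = (c - 8)*(c + 5)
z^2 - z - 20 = (z - 5)*(z + 4)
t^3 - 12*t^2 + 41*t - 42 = (t - 7)*(t - 3)*(t - 2)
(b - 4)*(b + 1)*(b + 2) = b^3 - b^2 - 10*b - 8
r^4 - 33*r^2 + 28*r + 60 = (r - 5)*(r - 2)*(r + 1)*(r + 6)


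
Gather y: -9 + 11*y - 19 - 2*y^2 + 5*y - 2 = -2*y^2 + 16*y - 30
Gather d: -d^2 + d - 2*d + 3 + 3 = -d^2 - d + 6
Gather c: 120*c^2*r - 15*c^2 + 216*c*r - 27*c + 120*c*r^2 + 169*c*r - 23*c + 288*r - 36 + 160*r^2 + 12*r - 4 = c^2*(120*r - 15) + c*(120*r^2 + 385*r - 50) + 160*r^2 + 300*r - 40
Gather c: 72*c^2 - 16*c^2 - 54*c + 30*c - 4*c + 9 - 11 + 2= 56*c^2 - 28*c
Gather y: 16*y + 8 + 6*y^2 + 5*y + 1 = 6*y^2 + 21*y + 9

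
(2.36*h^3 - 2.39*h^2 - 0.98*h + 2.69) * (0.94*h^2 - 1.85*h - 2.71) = 2.2184*h^5 - 6.6126*h^4 - 2.8953*h^3 + 10.8185*h^2 - 2.3207*h - 7.2899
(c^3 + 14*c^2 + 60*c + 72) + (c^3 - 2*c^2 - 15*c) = 2*c^3 + 12*c^2 + 45*c + 72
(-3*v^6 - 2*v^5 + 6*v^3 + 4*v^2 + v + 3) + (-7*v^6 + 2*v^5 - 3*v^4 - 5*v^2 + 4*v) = -10*v^6 - 3*v^4 + 6*v^3 - v^2 + 5*v + 3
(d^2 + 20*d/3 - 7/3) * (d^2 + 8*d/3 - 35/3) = d^4 + 28*d^3/3 + 34*d^2/9 - 84*d + 245/9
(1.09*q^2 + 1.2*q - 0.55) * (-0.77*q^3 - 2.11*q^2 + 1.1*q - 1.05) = -0.8393*q^5 - 3.2239*q^4 - 0.909499999999999*q^3 + 1.336*q^2 - 1.865*q + 0.5775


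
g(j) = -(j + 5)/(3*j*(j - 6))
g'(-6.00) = 0.00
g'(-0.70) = -0.55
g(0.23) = 1.31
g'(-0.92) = -0.32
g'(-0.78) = -0.44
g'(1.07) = -0.22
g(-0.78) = -0.27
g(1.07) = 0.38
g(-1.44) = -0.11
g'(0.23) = -5.23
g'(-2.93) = -0.02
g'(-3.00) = -0.02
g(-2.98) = -0.03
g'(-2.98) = -0.02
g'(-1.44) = -0.12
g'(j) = -1/(3*j*(j - 6)) + (j + 5)/(3*j*(j - 6)^2) + (j + 5)/(3*j^2*(j - 6))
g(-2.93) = -0.03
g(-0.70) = -0.31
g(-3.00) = -0.02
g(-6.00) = 0.00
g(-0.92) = -0.21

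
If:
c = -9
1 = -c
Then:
No Solution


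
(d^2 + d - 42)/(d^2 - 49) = (d - 6)/(d - 7)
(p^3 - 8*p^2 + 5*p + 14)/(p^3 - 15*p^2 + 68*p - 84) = (p + 1)/(p - 6)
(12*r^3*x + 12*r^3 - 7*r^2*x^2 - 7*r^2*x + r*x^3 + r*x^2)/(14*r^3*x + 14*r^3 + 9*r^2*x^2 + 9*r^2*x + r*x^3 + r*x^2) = (12*r^2 - 7*r*x + x^2)/(14*r^2 + 9*r*x + x^2)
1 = 1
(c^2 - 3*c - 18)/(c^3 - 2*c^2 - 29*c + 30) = (c + 3)/(c^2 + 4*c - 5)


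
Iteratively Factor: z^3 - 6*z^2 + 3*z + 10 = (z + 1)*(z^2 - 7*z + 10) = (z - 2)*(z + 1)*(z - 5)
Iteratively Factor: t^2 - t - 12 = (t - 4)*(t + 3)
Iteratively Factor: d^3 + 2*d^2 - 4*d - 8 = (d + 2)*(d^2 - 4) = (d + 2)^2*(d - 2)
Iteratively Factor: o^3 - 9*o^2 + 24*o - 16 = (o - 1)*(o^2 - 8*o + 16) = (o - 4)*(o - 1)*(o - 4)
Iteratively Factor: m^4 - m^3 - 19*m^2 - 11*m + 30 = (m + 2)*(m^3 - 3*m^2 - 13*m + 15) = (m - 1)*(m + 2)*(m^2 - 2*m - 15) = (m - 1)*(m + 2)*(m + 3)*(m - 5)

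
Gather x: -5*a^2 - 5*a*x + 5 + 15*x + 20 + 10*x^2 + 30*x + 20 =-5*a^2 + 10*x^2 + x*(45 - 5*a) + 45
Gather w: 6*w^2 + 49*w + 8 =6*w^2 + 49*w + 8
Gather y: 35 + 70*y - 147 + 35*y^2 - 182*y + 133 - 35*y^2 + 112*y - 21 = 0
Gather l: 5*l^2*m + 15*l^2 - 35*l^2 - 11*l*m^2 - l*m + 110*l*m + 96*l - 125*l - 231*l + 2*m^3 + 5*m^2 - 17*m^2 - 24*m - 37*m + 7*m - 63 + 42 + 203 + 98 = l^2*(5*m - 20) + l*(-11*m^2 + 109*m - 260) + 2*m^3 - 12*m^2 - 54*m + 280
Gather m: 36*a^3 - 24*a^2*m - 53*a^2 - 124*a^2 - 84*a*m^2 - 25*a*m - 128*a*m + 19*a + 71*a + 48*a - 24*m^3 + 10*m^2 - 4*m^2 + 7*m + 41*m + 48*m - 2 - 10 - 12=36*a^3 - 177*a^2 + 138*a - 24*m^3 + m^2*(6 - 84*a) + m*(-24*a^2 - 153*a + 96) - 24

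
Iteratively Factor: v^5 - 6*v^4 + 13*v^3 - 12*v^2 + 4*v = (v - 2)*(v^4 - 4*v^3 + 5*v^2 - 2*v) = (v - 2)^2*(v^3 - 2*v^2 + v) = (v - 2)^2*(v - 1)*(v^2 - v) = (v - 2)^2*(v - 1)^2*(v)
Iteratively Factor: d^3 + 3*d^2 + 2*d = (d + 1)*(d^2 + 2*d) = (d + 1)*(d + 2)*(d)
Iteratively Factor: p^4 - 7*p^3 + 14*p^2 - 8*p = (p)*(p^3 - 7*p^2 + 14*p - 8) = p*(p - 1)*(p^2 - 6*p + 8) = p*(p - 4)*(p - 1)*(p - 2)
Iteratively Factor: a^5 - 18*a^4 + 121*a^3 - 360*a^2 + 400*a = (a - 5)*(a^4 - 13*a^3 + 56*a^2 - 80*a) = a*(a - 5)*(a^3 - 13*a^2 + 56*a - 80) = a*(a - 5)^2*(a^2 - 8*a + 16) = a*(a - 5)^2*(a - 4)*(a - 4)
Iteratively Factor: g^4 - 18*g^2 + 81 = (g - 3)*(g^3 + 3*g^2 - 9*g - 27) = (g - 3)^2*(g^2 + 6*g + 9) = (g - 3)^2*(g + 3)*(g + 3)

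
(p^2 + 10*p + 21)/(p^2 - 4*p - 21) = (p + 7)/(p - 7)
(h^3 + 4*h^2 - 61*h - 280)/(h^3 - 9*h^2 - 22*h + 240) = (h + 7)/(h - 6)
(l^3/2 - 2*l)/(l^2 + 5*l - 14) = l*(l + 2)/(2*(l + 7))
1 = 1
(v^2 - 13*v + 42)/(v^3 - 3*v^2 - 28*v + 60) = (v - 7)/(v^2 + 3*v - 10)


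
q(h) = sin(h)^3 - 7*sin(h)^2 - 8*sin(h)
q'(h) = 3*sin(h)^2*cos(h) - 14*sin(h)*cos(h) - 8*cos(h)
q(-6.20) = -0.71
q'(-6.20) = -9.11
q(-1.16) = 0.68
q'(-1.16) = 2.94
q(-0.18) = 1.20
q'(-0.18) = -5.31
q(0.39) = -4.00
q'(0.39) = -11.92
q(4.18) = 1.06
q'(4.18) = -3.19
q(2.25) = -9.99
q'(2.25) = 10.73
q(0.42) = -4.36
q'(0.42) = -12.06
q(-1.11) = 0.83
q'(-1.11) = 3.09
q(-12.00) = -6.15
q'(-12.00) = -12.36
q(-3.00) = 0.99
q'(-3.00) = 5.90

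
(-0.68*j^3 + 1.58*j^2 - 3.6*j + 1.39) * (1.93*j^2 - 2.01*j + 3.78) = -1.3124*j^5 + 4.4162*j^4 - 12.6942*j^3 + 15.8911*j^2 - 16.4019*j + 5.2542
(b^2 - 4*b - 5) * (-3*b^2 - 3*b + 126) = -3*b^4 + 9*b^3 + 153*b^2 - 489*b - 630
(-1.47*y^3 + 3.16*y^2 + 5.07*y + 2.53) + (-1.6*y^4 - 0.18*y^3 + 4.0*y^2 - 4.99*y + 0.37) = -1.6*y^4 - 1.65*y^3 + 7.16*y^2 + 0.0800000000000001*y + 2.9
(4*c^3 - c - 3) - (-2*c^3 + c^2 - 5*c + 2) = 6*c^3 - c^2 + 4*c - 5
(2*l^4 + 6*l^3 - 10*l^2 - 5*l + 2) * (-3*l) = -6*l^5 - 18*l^4 + 30*l^3 + 15*l^2 - 6*l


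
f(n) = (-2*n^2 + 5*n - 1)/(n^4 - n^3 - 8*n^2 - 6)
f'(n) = (5 - 4*n)/(n^4 - n^3 - 8*n^2 - 6) + (-2*n^2 + 5*n - 1)*(-4*n^3 + 3*n^2 + 16*n)/(n^4 - n^3 - 8*n^2 - 6)^2 = (-n*(-4*n^2 + 3*n + 16)*(2*n^2 - 5*n + 1) + (4*n - 5)*(-n^4 + n^3 + 8*n^2 + 6))/(-n^4 + n^3 + 8*n^2 + 6)^2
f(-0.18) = 0.31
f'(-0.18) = -0.78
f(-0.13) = 0.27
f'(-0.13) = -0.81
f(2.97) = 0.15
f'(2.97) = 0.46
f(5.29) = -0.08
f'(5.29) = 0.04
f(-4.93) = -0.15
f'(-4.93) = -0.09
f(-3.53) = -0.47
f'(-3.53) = -0.58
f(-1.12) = 0.70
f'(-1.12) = -0.27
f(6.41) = -0.05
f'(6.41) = 0.02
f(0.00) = 0.17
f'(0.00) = -0.83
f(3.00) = 0.17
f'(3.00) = 0.52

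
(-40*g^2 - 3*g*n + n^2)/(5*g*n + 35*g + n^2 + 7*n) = (-8*g + n)/(n + 7)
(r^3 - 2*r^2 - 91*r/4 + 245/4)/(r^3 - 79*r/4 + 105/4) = (2*r - 7)/(2*r - 3)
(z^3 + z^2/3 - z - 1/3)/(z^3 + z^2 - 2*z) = (3*z^2 + 4*z + 1)/(3*z*(z + 2))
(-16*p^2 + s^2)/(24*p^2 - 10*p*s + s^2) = (-4*p - s)/(6*p - s)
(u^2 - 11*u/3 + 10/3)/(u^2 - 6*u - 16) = (-3*u^2 + 11*u - 10)/(3*(-u^2 + 6*u + 16))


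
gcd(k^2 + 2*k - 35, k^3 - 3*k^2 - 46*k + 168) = k + 7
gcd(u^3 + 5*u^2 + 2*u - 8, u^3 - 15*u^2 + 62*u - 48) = u - 1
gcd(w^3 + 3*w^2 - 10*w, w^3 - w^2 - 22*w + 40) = w^2 + 3*w - 10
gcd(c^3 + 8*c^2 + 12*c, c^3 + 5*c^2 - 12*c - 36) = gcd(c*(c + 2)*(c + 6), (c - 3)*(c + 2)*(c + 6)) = c^2 + 8*c + 12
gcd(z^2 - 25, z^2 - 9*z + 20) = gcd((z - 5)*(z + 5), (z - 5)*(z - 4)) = z - 5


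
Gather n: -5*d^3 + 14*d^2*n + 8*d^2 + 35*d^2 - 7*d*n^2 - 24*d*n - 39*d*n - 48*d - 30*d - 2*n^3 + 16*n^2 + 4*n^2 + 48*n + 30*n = -5*d^3 + 43*d^2 - 78*d - 2*n^3 + n^2*(20 - 7*d) + n*(14*d^2 - 63*d + 78)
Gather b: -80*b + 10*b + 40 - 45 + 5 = -70*b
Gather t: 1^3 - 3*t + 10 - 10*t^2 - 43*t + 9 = -10*t^2 - 46*t + 20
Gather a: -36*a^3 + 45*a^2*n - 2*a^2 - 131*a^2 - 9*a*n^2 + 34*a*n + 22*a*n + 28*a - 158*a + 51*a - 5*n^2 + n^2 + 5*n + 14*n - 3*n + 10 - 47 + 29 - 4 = -36*a^3 + a^2*(45*n - 133) + a*(-9*n^2 + 56*n - 79) - 4*n^2 + 16*n - 12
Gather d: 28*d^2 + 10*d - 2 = 28*d^2 + 10*d - 2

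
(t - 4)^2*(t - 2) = t^3 - 10*t^2 + 32*t - 32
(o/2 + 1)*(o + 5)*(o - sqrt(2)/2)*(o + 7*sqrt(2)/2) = o^4/2 + 3*sqrt(2)*o^3/2 + 7*o^3/2 + 13*o^2/4 + 21*sqrt(2)*o^2/2 - 49*o/4 + 15*sqrt(2)*o - 35/2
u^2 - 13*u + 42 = (u - 7)*(u - 6)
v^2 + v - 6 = (v - 2)*(v + 3)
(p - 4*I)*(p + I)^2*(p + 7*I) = p^4 + 5*I*p^3 + 21*p^2 + 53*I*p - 28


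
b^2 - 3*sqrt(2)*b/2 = b*(b - 3*sqrt(2)/2)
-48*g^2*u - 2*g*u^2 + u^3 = u*(-8*g + u)*(6*g + u)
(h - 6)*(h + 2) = h^2 - 4*h - 12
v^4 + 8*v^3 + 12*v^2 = v^2*(v + 2)*(v + 6)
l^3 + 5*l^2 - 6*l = l*(l - 1)*(l + 6)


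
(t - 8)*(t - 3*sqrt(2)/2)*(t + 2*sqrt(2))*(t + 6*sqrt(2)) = t^4 - 8*t^3 + 13*sqrt(2)*t^3/2 - 52*sqrt(2)*t^2 - 36*sqrt(2)*t + 288*sqrt(2)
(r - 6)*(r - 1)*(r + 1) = r^3 - 6*r^2 - r + 6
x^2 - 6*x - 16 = (x - 8)*(x + 2)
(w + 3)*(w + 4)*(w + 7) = w^3 + 14*w^2 + 61*w + 84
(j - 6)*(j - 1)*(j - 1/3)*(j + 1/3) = j^4 - 7*j^3 + 53*j^2/9 + 7*j/9 - 2/3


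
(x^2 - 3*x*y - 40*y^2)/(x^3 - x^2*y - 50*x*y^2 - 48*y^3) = (x + 5*y)/(x^2 + 7*x*y + 6*y^2)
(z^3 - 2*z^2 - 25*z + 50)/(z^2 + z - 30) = (z^2 + 3*z - 10)/(z + 6)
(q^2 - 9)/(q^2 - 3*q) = (q + 3)/q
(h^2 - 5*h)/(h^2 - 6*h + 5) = h/(h - 1)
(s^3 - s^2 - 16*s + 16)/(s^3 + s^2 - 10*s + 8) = (s - 4)/(s - 2)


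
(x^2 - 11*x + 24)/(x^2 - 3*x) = (x - 8)/x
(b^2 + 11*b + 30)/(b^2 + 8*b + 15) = (b + 6)/(b + 3)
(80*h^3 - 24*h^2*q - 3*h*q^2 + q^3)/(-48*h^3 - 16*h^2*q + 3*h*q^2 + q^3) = (-20*h^2 + h*q + q^2)/(12*h^2 + 7*h*q + q^2)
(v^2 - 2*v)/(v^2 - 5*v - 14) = v*(2 - v)/(-v^2 + 5*v + 14)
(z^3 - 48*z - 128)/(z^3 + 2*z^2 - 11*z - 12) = (z^2 - 4*z - 32)/(z^2 - 2*z - 3)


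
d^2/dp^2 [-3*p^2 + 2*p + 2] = -6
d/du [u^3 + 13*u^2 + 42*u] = 3*u^2 + 26*u + 42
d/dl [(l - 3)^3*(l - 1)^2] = (l - 3)^2*(l - 1)*(5*l - 9)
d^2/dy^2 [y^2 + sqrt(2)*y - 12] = 2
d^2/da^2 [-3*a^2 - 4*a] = -6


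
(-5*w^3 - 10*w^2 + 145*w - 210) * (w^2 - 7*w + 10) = -5*w^5 + 25*w^4 + 165*w^3 - 1325*w^2 + 2920*w - 2100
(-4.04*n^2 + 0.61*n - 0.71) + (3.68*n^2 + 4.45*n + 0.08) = -0.36*n^2 + 5.06*n - 0.63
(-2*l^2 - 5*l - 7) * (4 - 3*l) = 6*l^3 + 7*l^2 + l - 28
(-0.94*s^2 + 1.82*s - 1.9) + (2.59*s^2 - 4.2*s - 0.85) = 1.65*s^2 - 2.38*s - 2.75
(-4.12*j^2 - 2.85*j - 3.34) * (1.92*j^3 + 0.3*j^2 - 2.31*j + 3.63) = -7.9104*j^5 - 6.708*j^4 + 2.2494*j^3 - 9.3741*j^2 - 2.6301*j - 12.1242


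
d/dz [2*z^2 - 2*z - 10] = 4*z - 2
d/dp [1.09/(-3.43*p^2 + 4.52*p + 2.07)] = (7.4774*p - 4.9268)/(-3.43*p^2 + 4.52*p + 2.07)^2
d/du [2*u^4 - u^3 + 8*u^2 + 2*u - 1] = 8*u^3 - 3*u^2 + 16*u + 2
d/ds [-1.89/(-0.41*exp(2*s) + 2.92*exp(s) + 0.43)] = (5.5188 - 1.5498*exp(s))*exp(s)/(-0.41*exp(2*s) + 2.92*exp(s) + 0.43)^2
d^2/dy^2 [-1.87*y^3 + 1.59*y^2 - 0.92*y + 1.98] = 3.18 - 11.22*y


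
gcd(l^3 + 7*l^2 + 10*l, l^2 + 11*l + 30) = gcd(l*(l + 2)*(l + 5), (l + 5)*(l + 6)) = l + 5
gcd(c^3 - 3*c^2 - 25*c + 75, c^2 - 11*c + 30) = c - 5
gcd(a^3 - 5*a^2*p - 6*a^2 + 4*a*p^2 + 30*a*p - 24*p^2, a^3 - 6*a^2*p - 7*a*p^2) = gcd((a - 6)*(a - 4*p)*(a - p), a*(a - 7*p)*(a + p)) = 1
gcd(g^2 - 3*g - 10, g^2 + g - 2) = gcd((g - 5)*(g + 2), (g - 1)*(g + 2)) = g + 2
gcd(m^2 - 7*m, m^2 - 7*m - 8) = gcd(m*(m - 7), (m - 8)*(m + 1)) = 1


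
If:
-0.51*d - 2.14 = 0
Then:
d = -4.20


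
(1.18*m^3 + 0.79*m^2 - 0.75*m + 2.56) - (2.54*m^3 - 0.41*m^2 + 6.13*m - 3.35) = -1.36*m^3 + 1.2*m^2 - 6.88*m + 5.91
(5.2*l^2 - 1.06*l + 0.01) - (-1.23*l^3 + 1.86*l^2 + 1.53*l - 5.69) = 1.23*l^3 + 3.34*l^2 - 2.59*l + 5.7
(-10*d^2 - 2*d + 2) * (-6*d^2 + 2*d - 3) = 60*d^4 - 8*d^3 + 14*d^2 + 10*d - 6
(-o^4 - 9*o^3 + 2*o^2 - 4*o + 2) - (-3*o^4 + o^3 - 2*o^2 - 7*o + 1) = 2*o^4 - 10*o^3 + 4*o^2 + 3*o + 1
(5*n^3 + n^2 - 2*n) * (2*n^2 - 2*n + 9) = 10*n^5 - 8*n^4 + 39*n^3 + 13*n^2 - 18*n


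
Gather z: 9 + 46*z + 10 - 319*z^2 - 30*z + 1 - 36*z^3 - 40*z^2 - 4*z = -36*z^3 - 359*z^2 + 12*z + 20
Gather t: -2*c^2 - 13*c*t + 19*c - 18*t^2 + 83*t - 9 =-2*c^2 + 19*c - 18*t^2 + t*(83 - 13*c) - 9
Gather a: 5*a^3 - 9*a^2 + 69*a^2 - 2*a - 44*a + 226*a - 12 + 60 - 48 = 5*a^3 + 60*a^2 + 180*a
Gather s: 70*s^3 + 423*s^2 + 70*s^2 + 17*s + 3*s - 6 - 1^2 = 70*s^3 + 493*s^2 + 20*s - 7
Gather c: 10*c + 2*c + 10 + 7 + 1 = 12*c + 18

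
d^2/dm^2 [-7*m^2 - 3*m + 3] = -14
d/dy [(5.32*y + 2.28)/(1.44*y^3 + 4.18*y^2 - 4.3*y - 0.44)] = (-15.3216*y^3 - 32.0872*y^2 - 19.0608*y + 7.4632)/(2.0736*y^6 + 12.0384*y^5 + 5.0884*y^4 - 37.2152*y^3 + 14.8116*y^2 + 3.784*y + 0.1936)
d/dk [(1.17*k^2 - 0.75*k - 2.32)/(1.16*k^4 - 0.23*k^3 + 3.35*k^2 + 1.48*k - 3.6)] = (-2.7144*k^5 + 2.8791*k^4 + 10.4198*k^3 + 2.6433*k^2 + 7.12*k + 6.1336)/(1.3456*k^8 - 0.5336*k^7 + 7.8249*k^6 + 1.8926*k^5 + 2.1897*k^4 + 11.572*k^3 - 21.9296*k^2 - 10.656*k + 12.96)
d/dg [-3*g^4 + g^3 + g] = -12*g^3 + 3*g^2 + 1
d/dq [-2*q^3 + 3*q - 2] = 3 - 6*q^2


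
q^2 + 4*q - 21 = (q - 3)*(q + 7)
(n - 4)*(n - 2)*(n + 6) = n^3 - 28*n + 48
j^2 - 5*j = j*(j - 5)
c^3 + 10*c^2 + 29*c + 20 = (c + 1)*(c + 4)*(c + 5)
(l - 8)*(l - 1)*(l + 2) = l^3 - 7*l^2 - 10*l + 16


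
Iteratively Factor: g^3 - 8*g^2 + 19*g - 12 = (g - 4)*(g^2 - 4*g + 3) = (g - 4)*(g - 1)*(g - 3)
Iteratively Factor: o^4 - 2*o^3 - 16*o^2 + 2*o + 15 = (o - 1)*(o^3 - o^2 - 17*o - 15) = (o - 5)*(o - 1)*(o^2 + 4*o + 3) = (o - 5)*(o - 1)*(o + 3)*(o + 1)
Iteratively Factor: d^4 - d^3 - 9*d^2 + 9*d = (d)*(d^3 - d^2 - 9*d + 9) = d*(d - 3)*(d^2 + 2*d - 3) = d*(d - 3)*(d - 1)*(d + 3)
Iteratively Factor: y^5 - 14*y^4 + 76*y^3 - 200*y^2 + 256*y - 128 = (y - 2)*(y^4 - 12*y^3 + 52*y^2 - 96*y + 64) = (y - 4)*(y - 2)*(y^3 - 8*y^2 + 20*y - 16) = (y - 4)*(y - 2)^2*(y^2 - 6*y + 8) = (y - 4)*(y - 2)^3*(y - 4)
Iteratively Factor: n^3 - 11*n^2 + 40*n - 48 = (n - 4)*(n^2 - 7*n + 12) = (n - 4)^2*(n - 3)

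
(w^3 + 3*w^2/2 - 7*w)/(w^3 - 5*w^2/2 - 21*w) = (w - 2)/(w - 6)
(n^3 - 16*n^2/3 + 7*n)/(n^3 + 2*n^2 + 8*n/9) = 3*(3*n^2 - 16*n + 21)/(9*n^2 + 18*n + 8)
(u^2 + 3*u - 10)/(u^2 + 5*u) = (u - 2)/u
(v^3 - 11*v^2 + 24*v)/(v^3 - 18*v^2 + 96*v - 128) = v*(v - 3)/(v^2 - 10*v + 16)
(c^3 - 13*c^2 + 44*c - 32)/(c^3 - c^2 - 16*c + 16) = (c - 8)/(c + 4)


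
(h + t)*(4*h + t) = 4*h^2 + 5*h*t + t^2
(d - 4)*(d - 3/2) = d^2 - 11*d/2 + 6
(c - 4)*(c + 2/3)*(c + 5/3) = c^3 - 5*c^2/3 - 74*c/9 - 40/9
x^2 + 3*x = x*(x + 3)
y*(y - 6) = y^2 - 6*y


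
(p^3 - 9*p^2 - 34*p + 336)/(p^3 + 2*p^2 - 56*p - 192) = (p - 7)/(p + 4)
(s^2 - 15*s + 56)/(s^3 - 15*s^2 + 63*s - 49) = (s - 8)/(s^2 - 8*s + 7)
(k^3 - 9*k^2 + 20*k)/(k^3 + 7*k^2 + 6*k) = (k^2 - 9*k + 20)/(k^2 + 7*k + 6)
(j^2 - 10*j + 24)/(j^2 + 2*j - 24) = (j - 6)/(j + 6)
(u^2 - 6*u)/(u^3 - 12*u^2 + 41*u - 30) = u/(u^2 - 6*u + 5)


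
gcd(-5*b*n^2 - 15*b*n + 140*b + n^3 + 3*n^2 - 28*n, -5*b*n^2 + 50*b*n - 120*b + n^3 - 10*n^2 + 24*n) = 5*b*n - 20*b - n^2 + 4*n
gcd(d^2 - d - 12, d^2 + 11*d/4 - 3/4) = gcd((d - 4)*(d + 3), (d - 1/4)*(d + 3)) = d + 3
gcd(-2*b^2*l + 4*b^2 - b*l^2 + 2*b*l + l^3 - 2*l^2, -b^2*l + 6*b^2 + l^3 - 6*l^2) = b + l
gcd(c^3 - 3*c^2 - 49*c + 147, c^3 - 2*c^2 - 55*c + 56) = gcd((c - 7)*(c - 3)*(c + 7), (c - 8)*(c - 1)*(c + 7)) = c + 7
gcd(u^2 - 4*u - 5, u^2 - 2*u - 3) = u + 1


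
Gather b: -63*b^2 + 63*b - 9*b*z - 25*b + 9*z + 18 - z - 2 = -63*b^2 + b*(38 - 9*z) + 8*z + 16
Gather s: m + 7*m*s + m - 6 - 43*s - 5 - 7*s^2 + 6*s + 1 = 2*m - 7*s^2 + s*(7*m - 37) - 10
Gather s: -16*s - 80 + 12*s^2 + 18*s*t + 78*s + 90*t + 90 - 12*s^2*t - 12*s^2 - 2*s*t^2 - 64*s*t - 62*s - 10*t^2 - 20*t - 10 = -12*s^2*t + s*(-2*t^2 - 46*t) - 10*t^2 + 70*t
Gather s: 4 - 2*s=4 - 2*s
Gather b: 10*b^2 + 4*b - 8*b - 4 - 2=10*b^2 - 4*b - 6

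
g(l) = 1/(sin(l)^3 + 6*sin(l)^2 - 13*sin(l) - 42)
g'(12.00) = 0.01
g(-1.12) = -0.04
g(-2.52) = -0.03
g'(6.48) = 0.01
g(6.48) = -0.02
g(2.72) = -0.02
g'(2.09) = -0.00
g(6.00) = -0.03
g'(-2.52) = -0.01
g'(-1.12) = 0.01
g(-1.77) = -0.04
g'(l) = (-3*sin(l)^2*cos(l) - 12*sin(l)*cos(l) + 13*cos(l))/(sin(l)^3 + 6*sin(l)^2 - 13*sin(l) - 42)^2 = (-3*sin(l)^2 - 12*sin(l) + 13)*cos(l)/(sin(l)^3 + 6*sin(l)^2 - 13*sin(l) - 42)^2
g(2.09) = -0.02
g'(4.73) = 0.00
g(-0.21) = -0.03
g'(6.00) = 0.01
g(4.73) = -0.04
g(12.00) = -0.03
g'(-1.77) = -0.01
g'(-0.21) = 0.01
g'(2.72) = -0.00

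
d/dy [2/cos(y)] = 2*sin(y)/cos(y)^2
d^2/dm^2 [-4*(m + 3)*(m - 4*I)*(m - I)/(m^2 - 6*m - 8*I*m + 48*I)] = (m^3*(-208 - 216*I) + m^2*(-3168 + 10368*I) + m*(70848 - 6912*I) + 5760 - 124416*I)/(m^6 + m^5*(-18 - 24*I) + m^4*(-84 + 432*I) + m^3*(3240 - 2080*I) + m^2*(-20736 - 4032*I) + m*(41472 + 55296*I) - 110592*I)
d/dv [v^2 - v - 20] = 2*v - 1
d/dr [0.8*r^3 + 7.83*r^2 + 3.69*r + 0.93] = 2.4*r^2 + 15.66*r + 3.69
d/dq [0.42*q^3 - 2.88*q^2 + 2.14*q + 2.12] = 1.26*q^2 - 5.76*q + 2.14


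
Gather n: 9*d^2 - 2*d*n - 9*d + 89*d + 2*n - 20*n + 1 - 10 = 9*d^2 + 80*d + n*(-2*d - 18) - 9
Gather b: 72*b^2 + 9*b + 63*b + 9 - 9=72*b^2 + 72*b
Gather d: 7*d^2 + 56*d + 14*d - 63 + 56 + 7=7*d^2 + 70*d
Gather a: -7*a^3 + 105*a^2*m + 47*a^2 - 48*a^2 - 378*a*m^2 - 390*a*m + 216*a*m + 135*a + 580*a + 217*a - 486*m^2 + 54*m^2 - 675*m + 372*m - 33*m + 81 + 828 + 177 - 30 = -7*a^3 + a^2*(105*m - 1) + a*(-378*m^2 - 174*m + 932) - 432*m^2 - 336*m + 1056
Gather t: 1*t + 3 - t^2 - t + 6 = 9 - t^2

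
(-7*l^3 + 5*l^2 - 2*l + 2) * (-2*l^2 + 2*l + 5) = 14*l^5 - 24*l^4 - 21*l^3 + 17*l^2 - 6*l + 10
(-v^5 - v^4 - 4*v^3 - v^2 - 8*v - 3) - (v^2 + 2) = -v^5 - v^4 - 4*v^3 - 2*v^2 - 8*v - 5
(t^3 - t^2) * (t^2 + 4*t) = t^5 + 3*t^4 - 4*t^3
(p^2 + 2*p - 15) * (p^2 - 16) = p^4 + 2*p^3 - 31*p^2 - 32*p + 240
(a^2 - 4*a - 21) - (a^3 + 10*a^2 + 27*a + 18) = -a^3 - 9*a^2 - 31*a - 39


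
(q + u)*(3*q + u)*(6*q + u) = 18*q^3 + 27*q^2*u + 10*q*u^2 + u^3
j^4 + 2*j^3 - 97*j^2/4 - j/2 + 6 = (j - 4)*(j - 1/2)*(j + 1/2)*(j + 6)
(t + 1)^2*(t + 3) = t^3 + 5*t^2 + 7*t + 3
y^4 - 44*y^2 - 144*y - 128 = (y - 8)*(y + 2)^2*(y + 4)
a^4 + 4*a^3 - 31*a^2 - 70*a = a*(a - 5)*(a + 2)*(a + 7)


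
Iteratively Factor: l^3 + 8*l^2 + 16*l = (l + 4)*(l^2 + 4*l) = l*(l + 4)*(l + 4)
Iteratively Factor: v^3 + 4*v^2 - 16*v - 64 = (v - 4)*(v^2 + 8*v + 16) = (v - 4)*(v + 4)*(v + 4)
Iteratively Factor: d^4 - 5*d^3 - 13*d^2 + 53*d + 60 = (d + 3)*(d^3 - 8*d^2 + 11*d + 20) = (d + 1)*(d + 3)*(d^2 - 9*d + 20) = (d - 4)*(d + 1)*(d + 3)*(d - 5)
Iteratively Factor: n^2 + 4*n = (n)*(n + 4)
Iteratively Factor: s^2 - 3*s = (s)*(s - 3)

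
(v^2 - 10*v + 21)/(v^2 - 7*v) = (v - 3)/v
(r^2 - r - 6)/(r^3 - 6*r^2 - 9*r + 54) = (r + 2)/(r^2 - 3*r - 18)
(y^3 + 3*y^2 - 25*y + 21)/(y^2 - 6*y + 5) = (y^2 + 4*y - 21)/(y - 5)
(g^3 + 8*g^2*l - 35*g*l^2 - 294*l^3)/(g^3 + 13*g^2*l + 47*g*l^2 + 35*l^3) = (g^2 + g*l - 42*l^2)/(g^2 + 6*g*l + 5*l^2)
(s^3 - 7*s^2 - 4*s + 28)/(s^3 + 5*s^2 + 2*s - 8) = (s^2 - 9*s + 14)/(s^2 + 3*s - 4)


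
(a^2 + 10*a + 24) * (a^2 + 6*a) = a^4 + 16*a^3 + 84*a^2 + 144*a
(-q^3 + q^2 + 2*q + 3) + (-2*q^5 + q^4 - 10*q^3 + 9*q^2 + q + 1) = -2*q^5 + q^4 - 11*q^3 + 10*q^2 + 3*q + 4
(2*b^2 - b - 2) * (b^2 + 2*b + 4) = 2*b^4 + 3*b^3 + 4*b^2 - 8*b - 8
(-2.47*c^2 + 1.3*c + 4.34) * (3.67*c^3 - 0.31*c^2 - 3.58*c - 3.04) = -9.0649*c^5 + 5.5367*c^4 + 24.3674*c^3 + 1.5094*c^2 - 19.4892*c - 13.1936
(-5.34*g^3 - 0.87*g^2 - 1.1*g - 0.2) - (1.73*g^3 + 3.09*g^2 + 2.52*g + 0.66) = -7.07*g^3 - 3.96*g^2 - 3.62*g - 0.86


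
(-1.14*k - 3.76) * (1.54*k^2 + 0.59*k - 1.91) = -1.7556*k^3 - 6.463*k^2 - 0.0410000000000004*k + 7.1816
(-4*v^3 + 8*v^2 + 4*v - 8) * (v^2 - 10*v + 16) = -4*v^5 + 48*v^4 - 140*v^3 + 80*v^2 + 144*v - 128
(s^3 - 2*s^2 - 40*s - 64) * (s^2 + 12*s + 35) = s^5 + 10*s^4 - 29*s^3 - 614*s^2 - 2168*s - 2240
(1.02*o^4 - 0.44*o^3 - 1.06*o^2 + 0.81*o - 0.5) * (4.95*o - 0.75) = 5.049*o^5 - 2.943*o^4 - 4.917*o^3 + 4.8045*o^2 - 3.0825*o + 0.375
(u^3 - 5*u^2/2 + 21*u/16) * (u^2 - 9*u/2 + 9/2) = u^5 - 7*u^4 + 273*u^3/16 - 549*u^2/32 + 189*u/32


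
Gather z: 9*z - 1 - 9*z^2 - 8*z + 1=-9*z^2 + z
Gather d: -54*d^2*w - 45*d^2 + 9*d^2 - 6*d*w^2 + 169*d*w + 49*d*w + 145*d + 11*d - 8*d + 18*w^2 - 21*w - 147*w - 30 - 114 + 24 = d^2*(-54*w - 36) + d*(-6*w^2 + 218*w + 148) + 18*w^2 - 168*w - 120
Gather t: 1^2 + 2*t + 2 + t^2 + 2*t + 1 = t^2 + 4*t + 4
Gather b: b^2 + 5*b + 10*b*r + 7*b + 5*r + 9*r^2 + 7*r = b^2 + b*(10*r + 12) + 9*r^2 + 12*r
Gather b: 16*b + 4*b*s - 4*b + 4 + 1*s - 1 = b*(4*s + 12) + s + 3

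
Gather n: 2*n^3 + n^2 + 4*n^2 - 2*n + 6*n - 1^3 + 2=2*n^3 + 5*n^2 + 4*n + 1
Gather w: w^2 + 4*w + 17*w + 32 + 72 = w^2 + 21*w + 104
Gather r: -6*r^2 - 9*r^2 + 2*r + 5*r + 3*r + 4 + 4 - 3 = -15*r^2 + 10*r + 5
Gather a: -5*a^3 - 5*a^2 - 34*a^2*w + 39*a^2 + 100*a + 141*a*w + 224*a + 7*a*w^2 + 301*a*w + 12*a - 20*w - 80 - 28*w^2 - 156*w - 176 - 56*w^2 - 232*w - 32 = -5*a^3 + a^2*(34 - 34*w) + a*(7*w^2 + 442*w + 336) - 84*w^2 - 408*w - 288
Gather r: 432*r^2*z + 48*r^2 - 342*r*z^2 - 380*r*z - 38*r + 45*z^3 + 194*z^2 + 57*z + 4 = r^2*(432*z + 48) + r*(-342*z^2 - 380*z - 38) + 45*z^3 + 194*z^2 + 57*z + 4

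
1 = 1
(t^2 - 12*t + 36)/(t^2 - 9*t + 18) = (t - 6)/(t - 3)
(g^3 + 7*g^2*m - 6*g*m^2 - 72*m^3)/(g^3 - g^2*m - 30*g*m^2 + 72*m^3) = (g + 4*m)/(g - 4*m)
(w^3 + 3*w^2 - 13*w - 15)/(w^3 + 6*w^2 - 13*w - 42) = (w^2 + 6*w + 5)/(w^2 + 9*w + 14)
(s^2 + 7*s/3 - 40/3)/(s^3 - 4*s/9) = 3*(3*s^2 + 7*s - 40)/(s*(9*s^2 - 4))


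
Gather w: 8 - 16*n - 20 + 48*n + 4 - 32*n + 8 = 0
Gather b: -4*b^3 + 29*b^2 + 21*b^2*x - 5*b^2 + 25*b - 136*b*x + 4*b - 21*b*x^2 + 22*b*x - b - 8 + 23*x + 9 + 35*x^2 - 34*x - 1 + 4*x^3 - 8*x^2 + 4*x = -4*b^3 + b^2*(21*x + 24) + b*(-21*x^2 - 114*x + 28) + 4*x^3 + 27*x^2 - 7*x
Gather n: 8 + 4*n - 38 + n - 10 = 5*n - 40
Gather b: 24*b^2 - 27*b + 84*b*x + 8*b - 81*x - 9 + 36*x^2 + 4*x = 24*b^2 + b*(84*x - 19) + 36*x^2 - 77*x - 9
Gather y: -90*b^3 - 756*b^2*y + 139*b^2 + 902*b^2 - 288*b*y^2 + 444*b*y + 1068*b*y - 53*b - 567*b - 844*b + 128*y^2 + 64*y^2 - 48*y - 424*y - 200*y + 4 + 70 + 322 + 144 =-90*b^3 + 1041*b^2 - 1464*b + y^2*(192 - 288*b) + y*(-756*b^2 + 1512*b - 672) + 540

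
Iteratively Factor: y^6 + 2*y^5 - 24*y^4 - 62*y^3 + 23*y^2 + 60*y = (y + 1)*(y^5 + y^4 - 25*y^3 - 37*y^2 + 60*y) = (y - 5)*(y + 1)*(y^4 + 6*y^3 + 5*y^2 - 12*y) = (y - 5)*(y + 1)*(y + 3)*(y^3 + 3*y^2 - 4*y) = (y - 5)*(y + 1)*(y + 3)*(y + 4)*(y^2 - y) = y*(y - 5)*(y + 1)*(y + 3)*(y + 4)*(y - 1)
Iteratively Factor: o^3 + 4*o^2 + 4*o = (o)*(o^2 + 4*o + 4) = o*(o + 2)*(o + 2)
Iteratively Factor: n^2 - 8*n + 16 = (n - 4)*(n - 4)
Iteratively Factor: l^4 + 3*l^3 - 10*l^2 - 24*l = (l)*(l^3 + 3*l^2 - 10*l - 24) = l*(l + 4)*(l^2 - l - 6) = l*(l - 3)*(l + 4)*(l + 2)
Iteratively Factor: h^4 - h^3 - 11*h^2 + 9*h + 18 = (h + 1)*(h^3 - 2*h^2 - 9*h + 18) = (h - 2)*(h + 1)*(h^2 - 9) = (h - 3)*(h - 2)*(h + 1)*(h + 3)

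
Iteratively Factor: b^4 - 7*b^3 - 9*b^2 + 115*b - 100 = (b - 1)*(b^3 - 6*b^2 - 15*b + 100) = (b - 5)*(b - 1)*(b^2 - b - 20) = (b - 5)*(b - 1)*(b + 4)*(b - 5)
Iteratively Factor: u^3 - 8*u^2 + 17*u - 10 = (u - 1)*(u^2 - 7*u + 10) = (u - 2)*(u - 1)*(u - 5)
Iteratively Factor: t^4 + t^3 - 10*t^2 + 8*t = (t)*(t^3 + t^2 - 10*t + 8) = t*(t - 1)*(t^2 + 2*t - 8) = t*(t - 2)*(t - 1)*(t + 4)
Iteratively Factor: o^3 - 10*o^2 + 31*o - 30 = (o - 3)*(o^2 - 7*o + 10) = (o - 3)*(o - 2)*(o - 5)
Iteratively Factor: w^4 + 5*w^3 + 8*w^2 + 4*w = (w)*(w^3 + 5*w^2 + 8*w + 4) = w*(w + 1)*(w^2 + 4*w + 4) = w*(w + 1)*(w + 2)*(w + 2)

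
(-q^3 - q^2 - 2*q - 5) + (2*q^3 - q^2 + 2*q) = q^3 - 2*q^2 - 5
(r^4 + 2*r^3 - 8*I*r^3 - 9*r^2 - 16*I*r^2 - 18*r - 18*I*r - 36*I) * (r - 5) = r^5 - 3*r^4 - 8*I*r^4 - 19*r^3 + 24*I*r^3 + 27*r^2 + 62*I*r^2 + 90*r + 54*I*r + 180*I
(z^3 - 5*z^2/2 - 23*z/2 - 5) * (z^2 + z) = z^5 - 3*z^4/2 - 14*z^3 - 33*z^2/2 - 5*z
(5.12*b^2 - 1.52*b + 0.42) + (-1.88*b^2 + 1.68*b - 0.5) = 3.24*b^2 + 0.16*b - 0.08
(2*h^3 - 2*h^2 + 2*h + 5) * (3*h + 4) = 6*h^4 + 2*h^3 - 2*h^2 + 23*h + 20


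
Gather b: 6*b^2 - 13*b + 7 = 6*b^2 - 13*b + 7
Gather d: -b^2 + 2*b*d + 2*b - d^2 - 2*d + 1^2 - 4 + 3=-b^2 + 2*b - d^2 + d*(2*b - 2)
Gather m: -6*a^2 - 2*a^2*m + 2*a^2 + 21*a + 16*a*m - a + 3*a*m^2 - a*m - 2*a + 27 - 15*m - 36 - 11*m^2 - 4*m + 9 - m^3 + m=-4*a^2 + 18*a - m^3 + m^2*(3*a - 11) + m*(-2*a^2 + 15*a - 18)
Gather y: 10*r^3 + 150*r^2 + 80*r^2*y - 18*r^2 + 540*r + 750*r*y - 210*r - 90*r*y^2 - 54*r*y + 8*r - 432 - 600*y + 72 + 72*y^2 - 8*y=10*r^3 + 132*r^2 + 338*r + y^2*(72 - 90*r) + y*(80*r^2 + 696*r - 608) - 360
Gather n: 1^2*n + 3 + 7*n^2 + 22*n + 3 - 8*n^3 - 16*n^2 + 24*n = -8*n^3 - 9*n^2 + 47*n + 6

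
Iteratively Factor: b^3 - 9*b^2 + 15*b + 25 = (b + 1)*(b^2 - 10*b + 25) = (b - 5)*(b + 1)*(b - 5)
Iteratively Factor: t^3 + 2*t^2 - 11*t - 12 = (t - 3)*(t^2 + 5*t + 4) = (t - 3)*(t + 4)*(t + 1)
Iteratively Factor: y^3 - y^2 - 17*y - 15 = (y - 5)*(y^2 + 4*y + 3) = (y - 5)*(y + 3)*(y + 1)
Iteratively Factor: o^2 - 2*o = (o)*(o - 2)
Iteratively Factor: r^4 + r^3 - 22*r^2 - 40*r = (r + 4)*(r^3 - 3*r^2 - 10*r) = r*(r + 4)*(r^2 - 3*r - 10) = r*(r + 2)*(r + 4)*(r - 5)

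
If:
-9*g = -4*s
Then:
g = 4*s/9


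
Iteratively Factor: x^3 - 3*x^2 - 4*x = (x - 4)*(x^2 + x) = x*(x - 4)*(x + 1)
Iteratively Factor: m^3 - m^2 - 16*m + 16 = (m - 4)*(m^2 + 3*m - 4) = (m - 4)*(m - 1)*(m + 4)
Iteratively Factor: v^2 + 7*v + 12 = (v + 4)*(v + 3)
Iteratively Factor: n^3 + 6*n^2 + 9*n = (n + 3)*(n^2 + 3*n) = (n + 3)^2*(n)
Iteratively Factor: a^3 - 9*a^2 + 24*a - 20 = (a - 2)*(a^2 - 7*a + 10) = (a - 2)^2*(a - 5)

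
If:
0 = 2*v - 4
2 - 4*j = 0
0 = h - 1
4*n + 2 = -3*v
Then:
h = 1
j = 1/2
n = -2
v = 2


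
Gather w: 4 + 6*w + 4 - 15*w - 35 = -9*w - 27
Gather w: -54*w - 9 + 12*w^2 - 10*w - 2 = 12*w^2 - 64*w - 11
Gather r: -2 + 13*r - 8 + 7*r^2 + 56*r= 7*r^2 + 69*r - 10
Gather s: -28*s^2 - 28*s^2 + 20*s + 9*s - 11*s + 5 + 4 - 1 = -56*s^2 + 18*s + 8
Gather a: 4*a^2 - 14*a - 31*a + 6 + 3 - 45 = 4*a^2 - 45*a - 36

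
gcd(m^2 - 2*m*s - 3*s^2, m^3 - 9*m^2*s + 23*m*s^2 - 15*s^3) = -m + 3*s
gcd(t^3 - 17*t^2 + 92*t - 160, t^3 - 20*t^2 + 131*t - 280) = t^2 - 13*t + 40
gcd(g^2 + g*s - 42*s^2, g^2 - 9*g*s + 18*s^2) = -g + 6*s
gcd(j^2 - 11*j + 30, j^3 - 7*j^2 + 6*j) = j - 6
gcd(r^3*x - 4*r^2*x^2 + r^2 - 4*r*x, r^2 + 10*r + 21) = 1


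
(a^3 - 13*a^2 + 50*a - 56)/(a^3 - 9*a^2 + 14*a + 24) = (a^2 - 9*a + 14)/(a^2 - 5*a - 6)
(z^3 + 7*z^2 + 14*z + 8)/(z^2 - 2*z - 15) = (z^3 + 7*z^2 + 14*z + 8)/(z^2 - 2*z - 15)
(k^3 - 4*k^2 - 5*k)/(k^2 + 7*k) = (k^2 - 4*k - 5)/(k + 7)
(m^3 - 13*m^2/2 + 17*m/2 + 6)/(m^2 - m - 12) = (2*m^2 - 5*m - 3)/(2*(m + 3))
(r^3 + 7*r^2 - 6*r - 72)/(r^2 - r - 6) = (r^2 + 10*r + 24)/(r + 2)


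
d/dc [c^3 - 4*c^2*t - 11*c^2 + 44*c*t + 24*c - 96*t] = 3*c^2 - 8*c*t - 22*c + 44*t + 24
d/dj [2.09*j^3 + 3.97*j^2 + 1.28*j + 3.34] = 6.27*j^2 + 7.94*j + 1.28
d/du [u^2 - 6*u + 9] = 2*u - 6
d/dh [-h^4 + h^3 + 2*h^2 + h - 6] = -4*h^3 + 3*h^2 + 4*h + 1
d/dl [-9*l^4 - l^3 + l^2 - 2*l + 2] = -36*l^3 - 3*l^2 + 2*l - 2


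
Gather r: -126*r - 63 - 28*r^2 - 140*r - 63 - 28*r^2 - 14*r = -56*r^2 - 280*r - 126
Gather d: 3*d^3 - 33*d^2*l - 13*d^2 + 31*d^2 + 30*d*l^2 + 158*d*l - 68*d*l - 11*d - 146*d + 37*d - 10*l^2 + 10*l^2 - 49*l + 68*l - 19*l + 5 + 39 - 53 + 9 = 3*d^3 + d^2*(18 - 33*l) + d*(30*l^2 + 90*l - 120)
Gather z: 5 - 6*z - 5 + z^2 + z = z^2 - 5*z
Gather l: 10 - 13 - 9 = -12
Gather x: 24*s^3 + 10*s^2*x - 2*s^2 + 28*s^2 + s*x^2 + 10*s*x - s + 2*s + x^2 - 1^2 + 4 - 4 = 24*s^3 + 26*s^2 + s + x^2*(s + 1) + x*(10*s^2 + 10*s) - 1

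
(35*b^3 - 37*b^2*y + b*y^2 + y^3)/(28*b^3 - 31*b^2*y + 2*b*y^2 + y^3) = (-5*b + y)/(-4*b + y)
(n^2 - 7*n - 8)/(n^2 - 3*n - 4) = (n - 8)/(n - 4)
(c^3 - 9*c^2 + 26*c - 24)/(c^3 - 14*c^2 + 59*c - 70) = (c^2 - 7*c + 12)/(c^2 - 12*c + 35)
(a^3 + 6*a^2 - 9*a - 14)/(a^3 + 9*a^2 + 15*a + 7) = (a - 2)/(a + 1)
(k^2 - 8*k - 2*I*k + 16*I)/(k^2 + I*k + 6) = (k - 8)/(k + 3*I)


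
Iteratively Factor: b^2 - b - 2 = (b + 1)*(b - 2)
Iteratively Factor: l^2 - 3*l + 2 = (l - 2)*(l - 1)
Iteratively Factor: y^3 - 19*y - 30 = (y + 3)*(y^2 - 3*y - 10) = (y + 2)*(y + 3)*(y - 5)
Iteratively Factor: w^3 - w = (w - 1)*(w^2 + w) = w*(w - 1)*(w + 1)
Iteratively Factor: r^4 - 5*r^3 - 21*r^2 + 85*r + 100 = (r + 4)*(r^3 - 9*r^2 + 15*r + 25) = (r + 1)*(r + 4)*(r^2 - 10*r + 25) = (r - 5)*(r + 1)*(r + 4)*(r - 5)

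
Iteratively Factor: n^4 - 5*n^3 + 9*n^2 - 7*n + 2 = (n - 1)*(n^3 - 4*n^2 + 5*n - 2) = (n - 1)^2*(n^2 - 3*n + 2) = (n - 1)^3*(n - 2)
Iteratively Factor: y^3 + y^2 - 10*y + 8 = (y + 4)*(y^2 - 3*y + 2) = (y - 2)*(y + 4)*(y - 1)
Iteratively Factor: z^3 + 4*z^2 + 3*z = (z + 1)*(z^2 + 3*z) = z*(z + 1)*(z + 3)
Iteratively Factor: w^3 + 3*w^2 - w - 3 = (w + 1)*(w^2 + 2*w - 3) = (w - 1)*(w + 1)*(w + 3)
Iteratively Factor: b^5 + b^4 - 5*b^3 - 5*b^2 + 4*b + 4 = (b + 2)*(b^4 - b^3 - 3*b^2 + b + 2) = (b + 1)*(b + 2)*(b^3 - 2*b^2 - b + 2) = (b - 1)*(b + 1)*(b + 2)*(b^2 - b - 2) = (b - 2)*(b - 1)*(b + 1)*(b + 2)*(b + 1)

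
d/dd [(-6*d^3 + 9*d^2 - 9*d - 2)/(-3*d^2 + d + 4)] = 2*(9*d^4 - 6*d^3 - 45*d^2 + 30*d - 17)/(9*d^4 - 6*d^3 - 23*d^2 + 8*d + 16)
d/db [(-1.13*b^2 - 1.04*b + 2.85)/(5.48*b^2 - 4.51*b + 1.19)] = (10.7955*b^2 - 33.9254*b + 11.6159)/(30.0304*b^4 - 49.4296*b^3 + 33.3825*b^2 - 10.7338*b + 1.4161)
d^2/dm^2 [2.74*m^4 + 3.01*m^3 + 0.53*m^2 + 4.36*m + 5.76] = 32.88*m^2 + 18.06*m + 1.06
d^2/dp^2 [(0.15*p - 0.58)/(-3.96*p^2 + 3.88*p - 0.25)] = (-(0.15*p - 0.58)*(7.92*p - 3.88)*(15.84*p - 7.76) + (3.564*p - 5.7576)*(3.96*p^2 - 3.88*p + 0.25))/(3.96*p^2 - 3.88*p + 0.25)^3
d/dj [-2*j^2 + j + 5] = 1 - 4*j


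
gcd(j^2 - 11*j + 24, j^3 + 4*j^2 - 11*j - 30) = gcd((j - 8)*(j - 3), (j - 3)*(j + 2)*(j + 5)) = j - 3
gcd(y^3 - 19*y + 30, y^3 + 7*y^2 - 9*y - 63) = y - 3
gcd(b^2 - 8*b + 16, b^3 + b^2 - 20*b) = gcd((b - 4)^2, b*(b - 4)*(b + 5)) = b - 4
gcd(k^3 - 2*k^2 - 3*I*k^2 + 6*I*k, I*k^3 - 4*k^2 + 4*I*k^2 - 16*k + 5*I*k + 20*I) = 1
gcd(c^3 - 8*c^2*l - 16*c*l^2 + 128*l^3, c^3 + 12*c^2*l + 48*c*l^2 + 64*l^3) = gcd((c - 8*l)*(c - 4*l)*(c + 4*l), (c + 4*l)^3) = c + 4*l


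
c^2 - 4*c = c*(c - 4)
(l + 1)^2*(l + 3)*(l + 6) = l^4 + 11*l^3 + 37*l^2 + 45*l + 18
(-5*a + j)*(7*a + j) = -35*a^2 + 2*a*j + j^2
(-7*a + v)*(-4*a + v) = 28*a^2 - 11*a*v + v^2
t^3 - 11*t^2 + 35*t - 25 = (t - 5)^2*(t - 1)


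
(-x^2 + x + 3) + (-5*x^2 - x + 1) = 4 - 6*x^2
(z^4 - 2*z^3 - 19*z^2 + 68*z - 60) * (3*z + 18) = 3*z^5 + 12*z^4 - 93*z^3 - 138*z^2 + 1044*z - 1080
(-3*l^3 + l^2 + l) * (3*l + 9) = -9*l^4 - 24*l^3 + 12*l^2 + 9*l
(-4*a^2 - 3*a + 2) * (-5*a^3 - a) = 20*a^5 + 15*a^4 - 6*a^3 + 3*a^2 - 2*a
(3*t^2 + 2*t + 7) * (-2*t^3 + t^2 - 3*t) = -6*t^5 - t^4 - 21*t^3 + t^2 - 21*t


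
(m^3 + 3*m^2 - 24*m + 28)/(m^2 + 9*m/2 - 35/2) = 2*(m^2 - 4*m + 4)/(2*m - 5)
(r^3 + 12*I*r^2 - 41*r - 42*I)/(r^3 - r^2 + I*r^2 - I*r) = (r^3 + 12*I*r^2 - 41*r - 42*I)/(r*(r^2 - r + I*r - I))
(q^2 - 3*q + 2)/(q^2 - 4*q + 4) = (q - 1)/(q - 2)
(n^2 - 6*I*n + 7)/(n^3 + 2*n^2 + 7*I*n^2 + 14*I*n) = (n^2 - 6*I*n + 7)/(n*(n^2 + n*(2 + 7*I) + 14*I))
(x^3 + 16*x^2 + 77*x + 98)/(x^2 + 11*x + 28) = (x^2 + 9*x + 14)/(x + 4)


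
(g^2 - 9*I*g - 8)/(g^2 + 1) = (g - 8*I)/(g + I)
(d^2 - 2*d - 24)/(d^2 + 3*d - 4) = (d - 6)/(d - 1)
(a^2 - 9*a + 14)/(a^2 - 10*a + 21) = (a - 2)/(a - 3)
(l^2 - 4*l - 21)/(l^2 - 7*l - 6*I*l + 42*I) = (l + 3)/(l - 6*I)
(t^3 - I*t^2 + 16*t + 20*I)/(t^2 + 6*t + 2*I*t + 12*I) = (t^2 - 3*I*t + 10)/(t + 6)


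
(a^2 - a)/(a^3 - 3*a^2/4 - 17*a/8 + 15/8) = 8*a/(8*a^2 + 2*a - 15)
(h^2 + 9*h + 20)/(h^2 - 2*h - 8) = (h^2 + 9*h + 20)/(h^2 - 2*h - 8)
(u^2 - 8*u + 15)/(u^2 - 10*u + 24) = (u^2 - 8*u + 15)/(u^2 - 10*u + 24)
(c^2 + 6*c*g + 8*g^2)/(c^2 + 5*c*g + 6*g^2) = (c + 4*g)/(c + 3*g)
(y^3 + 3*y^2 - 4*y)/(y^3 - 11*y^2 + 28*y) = (y^2 + 3*y - 4)/(y^2 - 11*y + 28)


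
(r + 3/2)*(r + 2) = r^2 + 7*r/2 + 3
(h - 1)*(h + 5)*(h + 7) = h^3 + 11*h^2 + 23*h - 35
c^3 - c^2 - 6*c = c*(c - 3)*(c + 2)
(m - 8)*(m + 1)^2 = m^3 - 6*m^2 - 15*m - 8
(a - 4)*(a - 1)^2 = a^3 - 6*a^2 + 9*a - 4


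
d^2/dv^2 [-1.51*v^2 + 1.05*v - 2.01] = -3.02000000000000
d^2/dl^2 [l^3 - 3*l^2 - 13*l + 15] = 6*l - 6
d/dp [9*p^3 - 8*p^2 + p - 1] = 27*p^2 - 16*p + 1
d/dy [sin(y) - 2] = cos(y)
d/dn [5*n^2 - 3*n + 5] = 10*n - 3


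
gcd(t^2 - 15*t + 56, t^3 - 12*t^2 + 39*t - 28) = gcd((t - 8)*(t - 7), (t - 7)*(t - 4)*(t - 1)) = t - 7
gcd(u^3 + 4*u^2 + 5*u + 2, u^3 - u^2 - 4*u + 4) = u + 2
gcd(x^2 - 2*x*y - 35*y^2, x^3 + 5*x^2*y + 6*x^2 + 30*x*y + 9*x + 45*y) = x + 5*y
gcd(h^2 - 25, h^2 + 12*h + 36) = 1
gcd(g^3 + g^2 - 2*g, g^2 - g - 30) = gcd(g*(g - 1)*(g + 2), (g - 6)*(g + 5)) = 1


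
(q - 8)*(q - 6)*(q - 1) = q^3 - 15*q^2 + 62*q - 48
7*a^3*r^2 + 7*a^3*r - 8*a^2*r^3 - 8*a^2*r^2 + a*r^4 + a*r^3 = r*(-7*a + r)*(-a + r)*(a*r + a)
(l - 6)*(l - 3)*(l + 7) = l^3 - 2*l^2 - 45*l + 126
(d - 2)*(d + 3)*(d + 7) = d^3 + 8*d^2 + d - 42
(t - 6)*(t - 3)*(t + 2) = t^3 - 7*t^2 + 36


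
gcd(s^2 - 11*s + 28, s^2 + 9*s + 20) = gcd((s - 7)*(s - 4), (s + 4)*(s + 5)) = 1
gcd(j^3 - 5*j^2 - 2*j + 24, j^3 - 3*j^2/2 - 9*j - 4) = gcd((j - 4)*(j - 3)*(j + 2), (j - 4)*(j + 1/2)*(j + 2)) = j^2 - 2*j - 8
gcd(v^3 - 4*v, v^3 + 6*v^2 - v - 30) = v - 2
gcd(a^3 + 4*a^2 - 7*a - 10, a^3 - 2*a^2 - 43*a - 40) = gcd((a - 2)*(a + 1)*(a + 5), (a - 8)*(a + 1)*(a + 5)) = a^2 + 6*a + 5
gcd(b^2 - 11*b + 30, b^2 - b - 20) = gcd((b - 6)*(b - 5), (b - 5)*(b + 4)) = b - 5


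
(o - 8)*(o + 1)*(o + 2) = o^3 - 5*o^2 - 22*o - 16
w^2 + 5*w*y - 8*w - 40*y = (w - 8)*(w + 5*y)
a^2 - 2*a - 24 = (a - 6)*(a + 4)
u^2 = u^2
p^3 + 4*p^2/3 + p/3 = p*(p + 1/3)*(p + 1)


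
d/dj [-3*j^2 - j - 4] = -6*j - 1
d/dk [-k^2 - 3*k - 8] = -2*k - 3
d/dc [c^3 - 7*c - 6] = 3*c^2 - 7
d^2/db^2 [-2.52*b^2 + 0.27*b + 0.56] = -5.04000000000000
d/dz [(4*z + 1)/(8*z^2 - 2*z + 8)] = (-16*z^2 - 8*z + 17)/(2*(16*z^4 - 8*z^3 + 33*z^2 - 8*z + 16))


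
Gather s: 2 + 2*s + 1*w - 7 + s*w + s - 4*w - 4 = s*(w + 3) - 3*w - 9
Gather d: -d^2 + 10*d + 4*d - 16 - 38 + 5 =-d^2 + 14*d - 49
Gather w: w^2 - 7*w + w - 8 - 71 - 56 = w^2 - 6*w - 135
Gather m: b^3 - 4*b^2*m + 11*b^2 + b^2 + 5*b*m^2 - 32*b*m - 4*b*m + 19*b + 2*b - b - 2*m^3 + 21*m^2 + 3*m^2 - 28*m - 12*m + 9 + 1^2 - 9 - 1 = b^3 + 12*b^2 + 20*b - 2*m^3 + m^2*(5*b + 24) + m*(-4*b^2 - 36*b - 40)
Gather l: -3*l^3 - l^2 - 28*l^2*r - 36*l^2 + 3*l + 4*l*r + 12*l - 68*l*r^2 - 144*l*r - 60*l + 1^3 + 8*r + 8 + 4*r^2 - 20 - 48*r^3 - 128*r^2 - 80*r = -3*l^3 + l^2*(-28*r - 37) + l*(-68*r^2 - 140*r - 45) - 48*r^3 - 124*r^2 - 72*r - 11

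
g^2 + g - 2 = (g - 1)*(g + 2)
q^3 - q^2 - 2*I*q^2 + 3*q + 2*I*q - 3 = (q - 1)*(q - 3*I)*(q + I)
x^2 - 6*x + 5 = (x - 5)*(x - 1)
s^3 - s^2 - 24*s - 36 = (s - 6)*(s + 2)*(s + 3)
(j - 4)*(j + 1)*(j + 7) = j^3 + 4*j^2 - 25*j - 28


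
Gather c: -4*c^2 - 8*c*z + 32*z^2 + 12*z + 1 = -4*c^2 - 8*c*z + 32*z^2 + 12*z + 1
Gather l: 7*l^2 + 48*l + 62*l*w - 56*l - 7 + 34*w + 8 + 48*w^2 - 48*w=7*l^2 + l*(62*w - 8) + 48*w^2 - 14*w + 1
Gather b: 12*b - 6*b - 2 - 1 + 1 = 6*b - 2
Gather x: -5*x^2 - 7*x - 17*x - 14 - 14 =-5*x^2 - 24*x - 28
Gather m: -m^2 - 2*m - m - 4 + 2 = -m^2 - 3*m - 2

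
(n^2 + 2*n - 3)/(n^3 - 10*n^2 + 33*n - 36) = (n^2 + 2*n - 3)/(n^3 - 10*n^2 + 33*n - 36)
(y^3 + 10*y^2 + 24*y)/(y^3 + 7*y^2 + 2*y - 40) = y*(y + 6)/(y^2 + 3*y - 10)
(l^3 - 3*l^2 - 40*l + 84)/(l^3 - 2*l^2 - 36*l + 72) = (l - 7)/(l - 6)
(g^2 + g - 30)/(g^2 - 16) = (g^2 + g - 30)/(g^2 - 16)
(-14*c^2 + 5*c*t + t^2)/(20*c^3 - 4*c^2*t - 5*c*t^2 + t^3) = (7*c + t)/(-10*c^2 - 3*c*t + t^2)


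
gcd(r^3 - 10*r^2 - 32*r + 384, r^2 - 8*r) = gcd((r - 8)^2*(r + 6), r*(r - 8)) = r - 8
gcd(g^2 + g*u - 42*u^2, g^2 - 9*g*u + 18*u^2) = -g + 6*u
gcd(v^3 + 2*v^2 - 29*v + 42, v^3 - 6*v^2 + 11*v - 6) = v^2 - 5*v + 6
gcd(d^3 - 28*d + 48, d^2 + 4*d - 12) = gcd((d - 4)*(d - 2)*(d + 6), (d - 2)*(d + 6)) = d^2 + 4*d - 12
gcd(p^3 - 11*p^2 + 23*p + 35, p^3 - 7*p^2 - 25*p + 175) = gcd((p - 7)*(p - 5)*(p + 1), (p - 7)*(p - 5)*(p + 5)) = p^2 - 12*p + 35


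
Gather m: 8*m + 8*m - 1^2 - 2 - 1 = 16*m - 4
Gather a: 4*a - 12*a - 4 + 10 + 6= 12 - 8*a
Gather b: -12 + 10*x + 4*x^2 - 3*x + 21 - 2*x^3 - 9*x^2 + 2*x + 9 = -2*x^3 - 5*x^2 + 9*x + 18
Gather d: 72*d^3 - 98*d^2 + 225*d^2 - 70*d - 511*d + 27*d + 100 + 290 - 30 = 72*d^3 + 127*d^2 - 554*d + 360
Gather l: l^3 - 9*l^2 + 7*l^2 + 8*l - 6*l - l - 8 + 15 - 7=l^3 - 2*l^2 + l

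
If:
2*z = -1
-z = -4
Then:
No Solution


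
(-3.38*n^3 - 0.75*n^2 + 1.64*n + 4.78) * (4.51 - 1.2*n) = 4.056*n^4 - 14.3438*n^3 - 5.3505*n^2 + 1.6604*n + 21.5578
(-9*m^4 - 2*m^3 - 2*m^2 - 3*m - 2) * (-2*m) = 18*m^5 + 4*m^4 + 4*m^3 + 6*m^2 + 4*m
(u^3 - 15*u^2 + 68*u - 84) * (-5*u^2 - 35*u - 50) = -5*u^5 + 40*u^4 + 135*u^3 - 1210*u^2 - 460*u + 4200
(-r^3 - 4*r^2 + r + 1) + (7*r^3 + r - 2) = 6*r^3 - 4*r^2 + 2*r - 1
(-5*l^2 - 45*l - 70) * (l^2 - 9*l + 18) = -5*l^4 + 245*l^2 - 180*l - 1260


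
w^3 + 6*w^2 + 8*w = w*(w + 2)*(w + 4)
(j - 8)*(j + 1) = j^2 - 7*j - 8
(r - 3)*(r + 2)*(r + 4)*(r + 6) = r^4 + 9*r^3 + 8*r^2 - 84*r - 144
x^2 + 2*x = x*(x + 2)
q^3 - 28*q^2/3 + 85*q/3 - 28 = (q - 4)*(q - 3)*(q - 7/3)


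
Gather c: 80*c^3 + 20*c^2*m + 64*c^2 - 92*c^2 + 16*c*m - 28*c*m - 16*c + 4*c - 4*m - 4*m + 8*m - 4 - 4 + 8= 80*c^3 + c^2*(20*m - 28) + c*(-12*m - 12)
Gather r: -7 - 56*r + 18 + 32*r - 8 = 3 - 24*r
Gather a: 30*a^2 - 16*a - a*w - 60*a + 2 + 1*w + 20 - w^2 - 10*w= 30*a^2 + a*(-w - 76) - w^2 - 9*w + 22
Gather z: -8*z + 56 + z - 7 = 49 - 7*z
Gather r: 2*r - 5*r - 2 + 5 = 3 - 3*r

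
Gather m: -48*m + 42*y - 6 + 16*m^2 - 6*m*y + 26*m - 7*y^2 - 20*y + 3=16*m^2 + m*(-6*y - 22) - 7*y^2 + 22*y - 3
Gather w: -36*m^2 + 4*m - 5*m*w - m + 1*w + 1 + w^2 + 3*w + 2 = -36*m^2 + 3*m + w^2 + w*(4 - 5*m) + 3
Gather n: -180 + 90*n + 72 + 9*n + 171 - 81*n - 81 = 18*n - 18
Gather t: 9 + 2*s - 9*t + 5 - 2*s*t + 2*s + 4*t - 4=4*s + t*(-2*s - 5) + 10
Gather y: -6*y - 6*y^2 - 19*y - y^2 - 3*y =-7*y^2 - 28*y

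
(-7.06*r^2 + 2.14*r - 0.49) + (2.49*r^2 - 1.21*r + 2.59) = -4.57*r^2 + 0.93*r + 2.1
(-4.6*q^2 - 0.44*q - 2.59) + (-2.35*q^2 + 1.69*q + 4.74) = -6.95*q^2 + 1.25*q + 2.15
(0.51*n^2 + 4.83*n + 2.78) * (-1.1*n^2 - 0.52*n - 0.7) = -0.561*n^4 - 5.5782*n^3 - 5.9266*n^2 - 4.8266*n - 1.946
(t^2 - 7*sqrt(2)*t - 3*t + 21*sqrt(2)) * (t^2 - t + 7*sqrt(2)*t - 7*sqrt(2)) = t^4 - 4*t^3 - 95*t^2 + 392*t - 294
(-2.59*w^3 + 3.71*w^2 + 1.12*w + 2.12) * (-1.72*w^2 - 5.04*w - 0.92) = 4.4548*w^5 + 6.6724*w^4 - 18.242*w^3 - 12.7044*w^2 - 11.7152*w - 1.9504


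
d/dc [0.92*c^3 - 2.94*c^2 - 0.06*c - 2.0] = 2.76*c^2 - 5.88*c - 0.06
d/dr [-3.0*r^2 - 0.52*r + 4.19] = -6.0*r - 0.52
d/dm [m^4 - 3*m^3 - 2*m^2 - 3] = m*(4*m^2 - 9*m - 4)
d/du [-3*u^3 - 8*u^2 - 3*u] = -9*u^2 - 16*u - 3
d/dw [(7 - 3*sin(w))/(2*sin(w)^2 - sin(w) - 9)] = (6*sin(w)^2 - 28*sin(w) + 34)*cos(w)/(sin(w) + cos(2*w) + 8)^2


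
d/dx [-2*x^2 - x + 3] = -4*x - 1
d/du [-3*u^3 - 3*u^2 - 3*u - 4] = -9*u^2 - 6*u - 3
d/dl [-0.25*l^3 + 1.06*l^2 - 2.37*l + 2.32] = -0.75*l^2 + 2.12*l - 2.37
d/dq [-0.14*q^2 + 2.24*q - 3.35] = 2.24 - 0.28*q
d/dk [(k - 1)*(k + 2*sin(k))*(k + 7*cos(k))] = (1 - k)*(k + 2*sin(k))*(7*sin(k) - 1) + (k - 1)*(k + 7*cos(k))*(2*cos(k) + 1) + (k + 2*sin(k))*(k + 7*cos(k))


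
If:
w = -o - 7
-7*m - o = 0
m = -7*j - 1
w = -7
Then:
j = -1/7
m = 0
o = 0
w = -7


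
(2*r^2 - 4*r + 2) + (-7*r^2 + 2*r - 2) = -5*r^2 - 2*r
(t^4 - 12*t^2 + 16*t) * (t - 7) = t^5 - 7*t^4 - 12*t^3 + 100*t^2 - 112*t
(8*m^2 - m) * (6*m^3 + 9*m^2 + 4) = 48*m^5 + 66*m^4 - 9*m^3 + 32*m^2 - 4*m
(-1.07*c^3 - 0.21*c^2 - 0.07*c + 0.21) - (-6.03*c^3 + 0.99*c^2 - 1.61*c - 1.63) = 4.96*c^3 - 1.2*c^2 + 1.54*c + 1.84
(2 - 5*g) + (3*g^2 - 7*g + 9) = 3*g^2 - 12*g + 11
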